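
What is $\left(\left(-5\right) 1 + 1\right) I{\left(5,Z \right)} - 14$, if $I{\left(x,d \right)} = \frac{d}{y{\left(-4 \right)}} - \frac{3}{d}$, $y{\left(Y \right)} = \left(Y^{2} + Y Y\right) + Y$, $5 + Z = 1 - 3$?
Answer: $- \frac{103}{7} \approx -14.714$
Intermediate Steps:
$Z = -7$ ($Z = -5 + \left(1 - 3\right) = -5 - 2 = -7$)
$y{\left(Y \right)} = Y + 2 Y^{2}$ ($y{\left(Y \right)} = \left(Y^{2} + Y^{2}\right) + Y = 2 Y^{2} + Y = Y + 2 Y^{2}$)
$I{\left(x,d \right)} = - \frac{3}{d} + \frac{d}{28}$ ($I{\left(x,d \right)} = \frac{d}{\left(-4\right) \left(1 + 2 \left(-4\right)\right)} - \frac{3}{d} = \frac{d}{\left(-4\right) \left(1 - 8\right)} - \frac{3}{d} = \frac{d}{\left(-4\right) \left(-7\right)} - \frac{3}{d} = \frac{d}{28} - \frac{3}{d} = - \frac{3}{d} + \frac{d}{28}$)
$\left(\left(-5\right) 1 + 1\right) I{\left(5,Z \right)} - 14 = \left(\left(-5\right) 1 + 1\right) \left(- \frac{3}{-7} + \frac{1}{28} \left(-7\right)\right) - 14 = \left(-5 + 1\right) \left(\left(-3\right) \left(- \frac{1}{7}\right) - \frac{1}{4}\right) - 14 = - 4 \left(\frac{3}{7} - \frac{1}{4}\right) - 14 = \left(-4\right) \frac{5}{28} - 14 = - \frac{5}{7} - 14 = - \frac{103}{7}$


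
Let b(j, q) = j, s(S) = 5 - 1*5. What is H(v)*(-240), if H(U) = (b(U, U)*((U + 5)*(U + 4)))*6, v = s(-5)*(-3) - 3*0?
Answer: 0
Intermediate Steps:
s(S) = 0 (s(S) = 5 - 5 = 0)
v = 0 (v = 0*(-3) - 3*0 = 0 + 0 = 0)
H(U) = 6*U*(4 + U)*(5 + U) (H(U) = (U*((U + 5)*(U + 4)))*6 = (U*((5 + U)*(4 + U)))*6 = (U*((4 + U)*(5 + U)))*6 = (U*(4 + U)*(5 + U))*6 = 6*U*(4 + U)*(5 + U))
H(v)*(-240) = (6*0*(20 + 0**2 + 9*0))*(-240) = (6*0*(20 + 0 + 0))*(-240) = (6*0*20)*(-240) = 0*(-240) = 0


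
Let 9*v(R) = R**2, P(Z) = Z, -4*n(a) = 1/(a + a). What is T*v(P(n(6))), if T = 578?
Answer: 289/10368 ≈ 0.027874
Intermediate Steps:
n(a) = -1/(8*a) (n(a) = -1/(4*(a + a)) = -1/(2*a)/4 = -1/(8*a))
v(R) = R**2/9
T*v(P(n(6))) = 578*((-1/8/6)**2/9) = 578*((-1/8*1/6)**2/9) = 578*((-1/48)**2/9) = 578*((1/9)*(1/2304)) = 578*(1/20736) = 289/10368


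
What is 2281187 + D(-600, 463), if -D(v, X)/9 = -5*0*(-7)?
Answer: 2281187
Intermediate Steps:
D(v, X) = 0 (D(v, X) = -9*(-5*0)*(-7) = -0*(-7) = -9*0 = 0)
2281187 + D(-600, 463) = 2281187 + 0 = 2281187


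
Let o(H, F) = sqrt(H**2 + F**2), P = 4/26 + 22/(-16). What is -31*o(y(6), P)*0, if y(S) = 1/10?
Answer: 0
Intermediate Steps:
y(S) = 1/10
P = -127/104 (P = 4*(1/26) + 22*(-1/16) = 2/13 - 11/8 = -127/104 ≈ -1.2212)
o(H, F) = sqrt(F**2 + H**2)
-31*o(y(6), P)*0 = -31*sqrt((-127/104)**2 + (1/10)**2)*0 = -31*sqrt(16129/10816 + 1/100)*0 = -31*sqrt(405929/270400)*0 = -31*sqrt(405929)/520*0 = -31*0 = 0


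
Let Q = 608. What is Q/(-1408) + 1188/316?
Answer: 11567/3476 ≈ 3.3277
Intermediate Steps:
Q/(-1408) + 1188/316 = 608/(-1408) + 1188/316 = 608*(-1/1408) + 1188*(1/316) = -19/44 + 297/79 = 11567/3476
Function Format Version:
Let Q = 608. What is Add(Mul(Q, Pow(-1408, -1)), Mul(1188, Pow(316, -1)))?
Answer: Rational(11567, 3476) ≈ 3.3277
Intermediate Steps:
Add(Mul(Q, Pow(-1408, -1)), Mul(1188, Pow(316, -1))) = Add(Mul(608, Pow(-1408, -1)), Mul(1188, Pow(316, -1))) = Add(Mul(608, Rational(-1, 1408)), Mul(1188, Rational(1, 316))) = Add(Rational(-19, 44), Rational(297, 79)) = Rational(11567, 3476)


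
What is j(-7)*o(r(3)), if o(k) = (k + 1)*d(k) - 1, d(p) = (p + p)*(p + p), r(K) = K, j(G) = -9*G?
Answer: 9009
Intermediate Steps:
d(p) = 4*p² (d(p) = (2*p)*(2*p) = 4*p²)
o(k) = -1 + 4*k²*(1 + k) (o(k) = (k + 1)*(4*k²) - 1 = (1 + k)*(4*k²) - 1 = 4*k²*(1 + k) - 1 = -1 + 4*k²*(1 + k))
j(-7)*o(r(3)) = (-9*(-7))*(-1 + 4*3² + 4*3³) = 63*(-1 + 4*9 + 4*27) = 63*(-1 + 36 + 108) = 63*143 = 9009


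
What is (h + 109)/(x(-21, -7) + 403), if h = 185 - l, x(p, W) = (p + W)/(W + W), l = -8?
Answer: 302/405 ≈ 0.74568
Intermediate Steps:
x(p, W) = (W + p)/(2*W) (x(p, W) = (W + p)/((2*W)) = (W + p)*(1/(2*W)) = (W + p)/(2*W))
h = 193 (h = 185 - 1*(-8) = 185 + 8 = 193)
(h + 109)/(x(-21, -7) + 403) = (193 + 109)/((1/2)*(-7 - 21)/(-7) + 403) = 302/((1/2)*(-1/7)*(-28) + 403) = 302/(2 + 403) = 302/405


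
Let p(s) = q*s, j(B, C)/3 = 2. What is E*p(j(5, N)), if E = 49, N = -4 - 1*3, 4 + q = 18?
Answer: 4116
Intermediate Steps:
q = 14 (q = -4 + 18 = 14)
N = -7 (N = -4 - 3 = -7)
j(B, C) = 6 (j(B, C) = 3*2 = 6)
p(s) = 14*s
E*p(j(5, N)) = 49*(14*6) = 49*84 = 4116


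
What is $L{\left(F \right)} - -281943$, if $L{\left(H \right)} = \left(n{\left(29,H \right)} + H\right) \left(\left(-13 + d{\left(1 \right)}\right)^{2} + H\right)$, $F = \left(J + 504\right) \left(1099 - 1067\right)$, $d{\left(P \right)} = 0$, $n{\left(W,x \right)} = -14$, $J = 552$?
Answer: $1147416601$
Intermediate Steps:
$F = 33792$ ($F = \left(552 + 504\right) \left(1099 - 1067\right) = 1056 \cdot 32 = 33792$)
$L{\left(H \right)} = \left(-14 + H\right) \left(169 + H\right)$ ($L{\left(H \right)} = \left(-14 + H\right) \left(\left(-13 + 0\right)^{2} + H\right) = \left(-14 + H\right) \left(\left(-13\right)^{2} + H\right) = \left(-14 + H\right) \left(169 + H\right)$)
$L{\left(F \right)} - -281943 = \left(-2366 + 33792^{2} + 155 \cdot 33792\right) - -281943 = \left(-2366 + 1141899264 + 5237760\right) + 281943 = 1147134658 + 281943 = 1147416601$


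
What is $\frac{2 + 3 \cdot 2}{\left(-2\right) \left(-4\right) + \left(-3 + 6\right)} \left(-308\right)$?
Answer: $-224$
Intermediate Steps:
$\frac{2 + 3 \cdot 2}{\left(-2\right) \left(-4\right) + \left(-3 + 6\right)} \left(-308\right) = \frac{2 + 6}{8 + 3} \left(-308\right) = \frac{8}{11} \left(-308\right) = -224$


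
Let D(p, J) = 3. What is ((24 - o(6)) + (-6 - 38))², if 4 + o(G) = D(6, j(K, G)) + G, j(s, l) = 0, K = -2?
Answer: 625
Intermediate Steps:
o(G) = -1 + G (o(G) = -4 + (3 + G) = -1 + G)
((24 - o(6)) + (-6 - 38))² = ((24 - (-1 + 6)) + (-6 - 38))² = ((24 - 1*5) - 44)² = ((24 - 5) - 44)² = (19 - 44)² = (-25)² = 625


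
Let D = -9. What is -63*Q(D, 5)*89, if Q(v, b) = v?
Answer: 50463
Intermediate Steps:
-63*Q(D, 5)*89 = -63*(-9)*89 = 567*89 = 50463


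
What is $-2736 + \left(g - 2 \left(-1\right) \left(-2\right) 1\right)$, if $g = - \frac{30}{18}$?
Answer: $- \frac{8225}{3} \approx -2741.7$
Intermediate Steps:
$g = - \frac{5}{3}$ ($g = \left(-30\right) \frac{1}{18} = - \frac{5}{3} \approx -1.6667$)
$-2736 + \left(g - 2 \left(-1\right) \left(-2\right) 1\right) = -2736 - \left(\frac{5}{3} + 2 \left(-1\right) \left(-2\right) 1\right) = -2736 - \left(\frac{5}{3} + 2 \cdot 2 \cdot 1\right) = -2736 - \frac{17}{3} = - \frac{8225}{3}$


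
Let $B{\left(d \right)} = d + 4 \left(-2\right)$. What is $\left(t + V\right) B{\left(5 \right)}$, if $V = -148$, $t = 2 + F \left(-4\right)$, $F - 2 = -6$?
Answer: $390$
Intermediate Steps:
$B{\left(d \right)} = -8 + d$ ($B{\left(d \right)} = d - 8 = -8 + d$)
$F = -4$ ($F = 2 - 6 = -4$)
$t = 18$ ($t = 2 - -16 = 2 + 16 = 18$)
$\left(t + V\right) B{\left(5 \right)} = \left(18 - 148\right) \left(-8 + 5\right) = \left(-130\right) \left(-3\right) = 390$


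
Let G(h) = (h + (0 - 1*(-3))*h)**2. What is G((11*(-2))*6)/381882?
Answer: 46464/63647 ≈ 0.73003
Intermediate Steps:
G(h) = 16*h**2 (G(h) = (h + (0 + 3)*h)**2 = (h + 3*h)**2 = (4*h)**2 = 16*h**2)
G((11*(-2))*6)/381882 = (16*((11*(-2))*6)**2)/381882 = (16*(-22*6)**2)*(1/381882) = (16*(-132)**2)*(1/381882) = (16*17424)*(1/381882) = 278784*(1/381882) = 46464/63647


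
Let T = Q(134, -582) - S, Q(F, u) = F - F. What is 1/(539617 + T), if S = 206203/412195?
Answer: 412195/222427223112 ≈ 1.8532e-6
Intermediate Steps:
Q(F, u) = 0
S = 206203/412195 (S = 206203*(1/412195) = 206203/412195 ≈ 0.50026)
T = -206203/412195 (T = 0 - 1*206203/412195 = 0 - 206203/412195 = -206203/412195 ≈ -0.50026)
1/(539617 + T) = 1/(539617 - 206203/412195) = 1/(222427223112/412195) = 412195/222427223112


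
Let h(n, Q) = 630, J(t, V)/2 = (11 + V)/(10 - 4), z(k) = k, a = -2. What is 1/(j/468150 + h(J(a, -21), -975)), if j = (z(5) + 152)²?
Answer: 468150/294959149 ≈ 0.0015872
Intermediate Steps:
J(t, V) = 11/3 + V/3 (J(t, V) = 2*((11 + V)/(10 - 4)) = 2*((11 + V)/6) = 2*((11 + V)*(⅙)) = 2*(11/6 + V/6) = 11/3 + V/3)
j = 24649 (j = (5 + 152)² = 157² = 24649)
1/(j/468150 + h(J(a, -21), -975)) = 1/(24649/468150 + 630) = 1/(294959149/468150) = 468150/294959149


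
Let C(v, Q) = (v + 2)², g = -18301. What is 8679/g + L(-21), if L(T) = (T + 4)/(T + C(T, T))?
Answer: -191881/366020 ≈ -0.52424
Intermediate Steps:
C(v, Q) = (2 + v)²
L(T) = (4 + T)/(T + (2 + T)²) (L(T) = (T + 4)/(T + (2 + T)²) = (4 + T)/(T + (2 + T)²))
8679/g + L(-21) = 8679/(-18301) + 1/(1 - 21) = 8679*(-1/18301) + 1/(-20) = -8679/18301 - 1/20 = -191881/366020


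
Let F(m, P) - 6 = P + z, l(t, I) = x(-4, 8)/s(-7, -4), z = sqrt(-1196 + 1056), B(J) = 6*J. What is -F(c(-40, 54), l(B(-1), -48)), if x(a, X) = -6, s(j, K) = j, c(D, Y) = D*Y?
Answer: -48/7 - 2*I*sqrt(35) ≈ -6.8571 - 11.832*I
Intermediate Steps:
z = 2*I*sqrt(35) (z = sqrt(-140) = 2*I*sqrt(35) ≈ 11.832*I)
l(t, I) = 6/7 (l(t, I) = -6/(-7) = -6*(-1/7) = 6/7)
F(m, P) = 6 + P + 2*I*sqrt(35) (F(m, P) = 6 + (P + 2*I*sqrt(35)) = 6 + P + 2*I*sqrt(35))
-F(c(-40, 54), l(B(-1), -48)) = -(6 + 6/7 + 2*I*sqrt(35)) = -(48/7 + 2*I*sqrt(35)) = -48/7 - 2*I*sqrt(35)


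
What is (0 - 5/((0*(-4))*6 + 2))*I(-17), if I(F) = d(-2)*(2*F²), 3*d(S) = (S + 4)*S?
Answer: 5780/3 ≈ 1926.7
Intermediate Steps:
d(S) = S*(4 + S)/3 (d(S) = ((S + 4)*S)/3 = ((4 + S)*S)/3 = (S*(4 + S))/3 = S*(4 + S)/3)
I(F) = -8*F²/3 (I(F) = ((⅓)*(-2)*(4 - 2))*(2*F²) = ((⅓)*(-2)*2)*(2*F²) = -8*F²/3)
(0 - 5/((0*(-4))*6 + 2))*I(-17) = (0 - 5/((0*(-4))*6 + 2))*(-8/3*(-17)²) = (0 - 5/(0*6 + 2))*(-8/3*289) = (0 - 5/(0 + 2))*(-2312/3) = (0 - 5/2)*(-2312/3) = -5/2*(-2312/3) = 5780/3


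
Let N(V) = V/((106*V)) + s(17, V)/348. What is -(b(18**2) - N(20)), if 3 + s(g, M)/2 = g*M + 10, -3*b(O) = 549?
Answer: 853052/4611 ≈ 185.00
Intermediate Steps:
b(O) = -183 (b(O) = -1/3*549 = -183)
s(g, M) = 14 + 2*M*g (s(g, M) = -6 + 2*(g*M + 10) = -6 + 2*(M*g + 10) = -6 + 2*(10 + M*g) = -6 + (20 + 2*M*g) = 14 + 2*M*g)
N(V) = 229/4611 + 17*V/174 (N(V) = V/((106*V)) + (14 + 2*V*17)/348 = V*(1/(106*V)) + (14 + 34*V)*(1/348) = 1/106 + (7/174 + 17*V/174) = 229/4611 + 17*V/174)
-(b(18**2) - N(20)) = -(-183 - (229/4611 + (17/174)*20)) = -(-183 - (229/4611 + 170/87)) = -(-183 - 1*9239/4611) = -(-183 - 9239/4611) = -1*(-853052/4611) = 853052/4611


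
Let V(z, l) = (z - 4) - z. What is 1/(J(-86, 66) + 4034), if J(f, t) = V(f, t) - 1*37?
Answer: 1/3993 ≈ 0.00025044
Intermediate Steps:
V(z, l) = -4 (V(z, l) = (-4 + z) - z = -4)
J(f, t) = -41 (J(f, t) = -4 - 1*37 = -4 - 37 = -41)
1/(J(-86, 66) + 4034) = 1/(-41 + 4034) = 1/3993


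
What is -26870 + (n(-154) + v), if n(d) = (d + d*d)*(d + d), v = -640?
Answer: -7284606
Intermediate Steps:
n(d) = 2*d*(d + d**2) (n(d) = (d + d**2)*(2*d) = 2*d*(d + d**2))
-26870 + (n(-154) + v) = -26870 + (2*(-154)**2*(1 - 154) - 640) = -26870 + (2*23716*(-153) - 640) = -26870 + (-7257096 - 640) = -26870 - 7257736 = -7284606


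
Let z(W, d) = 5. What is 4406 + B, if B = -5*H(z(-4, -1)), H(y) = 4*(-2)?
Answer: 4446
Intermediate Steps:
H(y) = -8
B = 40 (B = -5*(-8) = 40)
4406 + B = 4406 + 40 = 4446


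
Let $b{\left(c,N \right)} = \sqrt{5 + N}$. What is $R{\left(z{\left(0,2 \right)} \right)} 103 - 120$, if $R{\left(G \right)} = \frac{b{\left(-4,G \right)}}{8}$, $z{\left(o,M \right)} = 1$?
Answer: $-120 + \frac{103 \sqrt{6}}{8} \approx -88.463$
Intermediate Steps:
$R{\left(G \right)} = \frac{\sqrt{5 + G}}{8}$
$R{\left(z{\left(0,2 \right)} \right)} 103 - 120 = \frac{\sqrt{5 + 1}}{8} \cdot 103 - 120 = \frac{\sqrt{6}}{8} \cdot 103 - 120 = \frac{103 \sqrt{6}}{8} - 120 = -120 + \frac{103 \sqrt{6}}{8}$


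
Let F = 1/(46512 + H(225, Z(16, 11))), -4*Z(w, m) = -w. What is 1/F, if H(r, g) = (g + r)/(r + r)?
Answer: 20930629/450 ≈ 46513.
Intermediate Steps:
Z(w, m) = w/4 (Z(w, m) = -(-1)*w/4 = w/4)
H(r, g) = (g + r)/(2*r) (H(r, g) = (g + r)/((2*r)) = (g + r)*(1/(2*r)) = (g + r)/(2*r))
F = 450/20930629 (F = 1/(46512 + (½)*((¼)*16 + 225)/225) = 1/(46512 + (½)*(1/225)*(4 + 225)) = 1/(46512 + (½)*(1/225)*229) = 1/(46512 + 229/450) = 1/(20930629/450) = 450/20930629 ≈ 2.1500e-5)
1/F = 1/(450/20930629) = 20930629/450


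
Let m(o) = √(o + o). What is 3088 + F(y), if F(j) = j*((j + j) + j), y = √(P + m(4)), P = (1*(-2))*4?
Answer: 3064 + 6*√2 ≈ 3072.5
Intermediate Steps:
m(o) = √2*√o (m(o) = √(2*o) = √2*√o)
P = -8 (P = -2*4 = -8)
y = √(-8 + 2*√2) (y = √(-8 + √2*√4) = √(-8 + √2*2) = √(-8 + 2*√2) ≈ 2.2741*I)
F(j) = 3*j² (F(j) = j*(2*j + j) = j*(3*j) = 3*j²)
3088 + F(y) = 3088 + 3*(√(-8 + 2*√2))² = 3088 + 3*(-8 + 2*√2) = 3088 + (-24 + 6*√2) = 3064 + 6*√2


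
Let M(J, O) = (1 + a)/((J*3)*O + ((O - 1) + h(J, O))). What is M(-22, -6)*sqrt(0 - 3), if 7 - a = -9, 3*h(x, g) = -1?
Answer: 51*I*sqrt(3)/1166 ≈ 0.075759*I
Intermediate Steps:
h(x, g) = -1/3 (h(x, g) = (1/3)*(-1) = -1/3)
a = 16 (a = 7 - 1*(-9) = 7 + 9 = 16)
M(J, O) = 17/(-4/3 + O + 3*J*O) (M(J, O) = (1 + 16)/((J*3)*O + ((O - 1) - 1/3)) = 17/((3*J)*O + ((-1 + O) - 1/3)) = 17/(3*J*O + (-4/3 + O)) = 17/(-4/3 + O + 3*J*O))
M(-22, -6)*sqrt(0 - 3) = (51/(-4 + 3*(-6) + 9*(-22)*(-6)))*sqrt(0 - 3) = (51/(-4 - 18 + 1188))*sqrt(-3) = (51/1166)*(I*sqrt(3)) = (51*(1/1166))*(I*sqrt(3)) = 51*(I*sqrt(3))/1166 = 51*I*sqrt(3)/1166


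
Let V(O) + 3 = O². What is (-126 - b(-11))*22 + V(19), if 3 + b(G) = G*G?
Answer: -5010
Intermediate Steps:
b(G) = -3 + G² (b(G) = -3 + G*G = -3 + G²)
V(O) = -3 + O²
(-126 - b(-11))*22 + V(19) = (-126 - (-3 + (-11)²))*22 + (-3 + 19²) = (-126 - (-3 + 121))*22 + (-3 + 361) = (-126 - 1*118)*22 + 358 = (-126 - 118)*22 + 358 = -244*22 + 358 = -5368 + 358 = -5010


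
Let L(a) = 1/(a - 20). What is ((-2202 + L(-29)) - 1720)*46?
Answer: -8840234/49 ≈ -1.8041e+5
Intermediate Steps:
L(a) = 1/(-20 + a)
((-2202 + L(-29)) - 1720)*46 = ((-2202 + 1/(-20 - 29)) - 1720)*46 = ((-2202 + 1/(-49)) - 1720)*46 = ((-2202 - 1/49) - 1720)*46 = (-107899/49 - 1720)*46 = -192179/49*46 = -8840234/49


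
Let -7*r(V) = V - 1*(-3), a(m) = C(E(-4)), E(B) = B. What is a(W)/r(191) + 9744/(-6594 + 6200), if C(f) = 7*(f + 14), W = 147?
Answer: -520849/19109 ≈ -27.257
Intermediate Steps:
C(f) = 98 + 7*f (C(f) = 7*(14 + f) = 98 + 7*f)
a(m) = 70 (a(m) = 98 + 7*(-4) = 98 - 28 = 70)
r(V) = -3/7 - V/7 (r(V) = -(V - 1*(-3))/7 = -(V + 3)/7 = -(3 + V)/7 = -3/7 - V/7)
a(W)/r(191) + 9744/(-6594 + 6200) = 70/(-3/7 - 1/7*191) + 9744/(-6594 + 6200) = 70/(-3/7 - 191/7) + 9744/(-394) = 70/(-194/7) + 9744*(-1/394) = 70*(-7/194) - 4872/197 = -245/97 - 4872/197 = -520849/19109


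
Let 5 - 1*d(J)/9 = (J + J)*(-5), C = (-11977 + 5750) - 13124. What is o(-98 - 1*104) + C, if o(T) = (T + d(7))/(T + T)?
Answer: -7818277/404 ≈ -19352.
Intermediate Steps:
C = -19351 (C = -6227 - 13124 = -19351)
d(J) = 45 + 90*J (d(J) = 45 - 9*(J + J)*(-5) = 45 - 9*2*J*(-5) = 45 - (-90)*J = 45 + 90*J)
o(T) = (675 + T)/(2*T) (o(T) = (T + (45 + 90*7))/(T + T) = (T + (45 + 630))/((2*T)) = (T + 675)*(1/(2*T)) = (675 + T)*(1/(2*T)) = (675 + T)/(2*T))
o(-98 - 1*104) + C = (675 + (-98 - 1*104))/(2*(-98 - 1*104)) - 19351 = (675 + (-98 - 104))/(2*(-98 - 104)) - 19351 = (½)*(675 - 202)/(-202) - 19351 = (½)*(-1/202)*473 - 19351 = -473/404 - 19351 = -7818277/404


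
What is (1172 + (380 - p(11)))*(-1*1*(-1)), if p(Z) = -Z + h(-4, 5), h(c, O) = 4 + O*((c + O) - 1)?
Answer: 1559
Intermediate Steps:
h(c, O) = 4 + O*(-1 + O + c) (h(c, O) = 4 + O*((O + c) - 1) = 4 + O*(-1 + O + c))
p(Z) = 4 - Z (p(Z) = -Z + (4 + 5² - 1*5 + 5*(-4)) = -Z + (4 + 25 - 5 - 20) = -Z + 4 = 4 - Z)
(1172 + (380 - p(11)))*(-1*1*(-1)) = (1172 + (380 - (4 - 1*11)))*(-1*1*(-1)) = (1172 + (380 - (4 - 11)))*(-1*(-1)) = (1172 + (380 - 1*(-7)))*1 = (1172 + (380 + 7))*1 = (1172 + 387)*1 = 1559*1 = 1559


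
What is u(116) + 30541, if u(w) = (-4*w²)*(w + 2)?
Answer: -6320691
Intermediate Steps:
u(w) = -4*w²*(2 + w) (u(w) = (-4*w²)*(2 + w) = -4*w²*(2 + w))
u(116) + 30541 = 4*116²*(-2 - 1*116) + 30541 = 4*13456*(-2 - 116) + 30541 = 4*13456*(-118) + 30541 = -6351232 + 30541 = -6320691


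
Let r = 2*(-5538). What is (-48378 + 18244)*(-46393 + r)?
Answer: 1731770846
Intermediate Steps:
r = -11076
(-48378 + 18244)*(-46393 + r) = (-48378 + 18244)*(-46393 - 11076) = -30134*(-57469) = 1731770846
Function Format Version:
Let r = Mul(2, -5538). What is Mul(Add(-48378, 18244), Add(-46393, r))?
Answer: 1731770846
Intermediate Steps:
r = -11076
Mul(Add(-48378, 18244), Add(-46393, r)) = Mul(Add(-48378, 18244), Add(-46393, -11076)) = Mul(-30134, -57469) = 1731770846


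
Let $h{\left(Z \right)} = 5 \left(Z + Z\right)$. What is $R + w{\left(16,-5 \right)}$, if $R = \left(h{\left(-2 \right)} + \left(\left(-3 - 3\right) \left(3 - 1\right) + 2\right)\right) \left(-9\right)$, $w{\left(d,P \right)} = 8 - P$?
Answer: $283$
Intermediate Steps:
$h{\left(Z \right)} = 10 Z$ ($h{\left(Z \right)} = 5 \cdot 2 Z = 10 Z$)
$R = 270$ ($R = \left(10 \left(-2\right) + \left(\left(-3 - 3\right) \left(3 - 1\right) + 2\right)\right) \left(-9\right) = \left(-20 + \left(\left(-6\right) 2 + 2\right)\right) \left(-9\right) = \left(-20 + \left(-12 + 2\right)\right) \left(-9\right) = \left(-20 - 10\right) \left(-9\right) = \left(-30\right) \left(-9\right) = 270$)
$R + w{\left(16,-5 \right)} = 270 + \left(8 - -5\right) = 270 + \left(8 + 5\right) = 270 + 13 = 283$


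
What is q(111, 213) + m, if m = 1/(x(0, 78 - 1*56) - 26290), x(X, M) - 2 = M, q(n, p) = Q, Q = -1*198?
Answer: -5200669/26266 ≈ -198.00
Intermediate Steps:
Q = -198
q(n, p) = -198
x(X, M) = 2 + M
m = -1/26266 (m = 1/((2 + (78 - 1*56)) - 26290) = 1/((2 + (78 - 56)) - 26290) = 1/((2 + 22) - 26290) = 1/(24 - 26290) = 1/(-26266) = -1/26266 ≈ -3.8072e-5)
q(111, 213) + m = -198 - 1/26266 = -5200669/26266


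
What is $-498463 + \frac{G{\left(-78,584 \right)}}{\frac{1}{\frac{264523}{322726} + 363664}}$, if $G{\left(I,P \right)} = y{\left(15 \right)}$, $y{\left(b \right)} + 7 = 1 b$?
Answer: $\frac{389022885279}{161363} \approx 2.4109 \cdot 10^{6}$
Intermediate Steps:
$y{\left(b \right)} = -7 + b$ ($y{\left(b \right)} = -7 + 1 b = -7 + b$)
$G{\left(I,P \right)} = 8$ ($G{\left(I,P \right)} = -7 + 15 = 8$)
$-498463 + \frac{G{\left(-78,584 \right)}}{\frac{1}{\frac{264523}{322726} + 363664}} = -498463 + \frac{8}{\frac{1}{\frac{264523}{322726} + 363664}} = -498463 + \frac{8}{\frac{1}{\frac{117364092587}{322726}}} = -498463 + \frac{8}{\frac{322726}{117364092587}} = -498463 + 8 \cdot \frac{117364092587}{322726} = -498463 + \frac{469456370348}{161363} = \frac{389022885279}{161363}$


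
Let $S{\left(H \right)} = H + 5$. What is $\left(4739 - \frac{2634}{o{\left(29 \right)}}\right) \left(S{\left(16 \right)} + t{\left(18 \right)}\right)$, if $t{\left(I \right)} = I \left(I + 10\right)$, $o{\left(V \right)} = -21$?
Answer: $2553825$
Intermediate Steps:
$S{\left(H \right)} = 5 + H$
$t{\left(I \right)} = I \left(10 + I\right)$
$\left(4739 - \frac{2634}{o{\left(29 \right)}}\right) \left(S{\left(16 \right)} + t{\left(18 \right)}\right) = \left(4739 - \frac{2634}{-21}\right) \left(\left(5 + 16\right) + 18 \left(10 + 18\right)\right) = \left(4739 - - \frac{878}{7}\right) \left(21 + 18 \cdot 28\right) = \left(4739 + \frac{878}{7}\right) \left(21 + 504\right) = \frac{34051}{7} \cdot 525 = 2553825$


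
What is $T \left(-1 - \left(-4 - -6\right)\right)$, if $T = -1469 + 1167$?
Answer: $906$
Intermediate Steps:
$T = -302$
$T \left(-1 - \left(-4 - -6\right)\right) = - 302 \left(-1 - \left(-4 - -6\right)\right) = - 302 \left(-1 - \left(-4 + 6\right)\right) = - 302 \left(-1 - 2\right) = \left(-302\right) \left(-3\right) = 906$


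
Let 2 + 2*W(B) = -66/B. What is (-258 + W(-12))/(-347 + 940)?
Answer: -1025/2372 ≈ -0.43212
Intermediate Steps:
W(B) = -1 - 33/B (W(B) = -1 + (-66/B)/2 = -1 - 33/B)
(-258 + W(-12))/(-347 + 940) = (-258 + (-33 - 1*(-12))/(-12))/(-347 + 940) = (-258 - (-33 + 12)/12)/593 = (-258 - 1/12*(-21))*(1/593) = (-258 + 7/4)*(1/593) = -1025/4*1/593 = -1025/2372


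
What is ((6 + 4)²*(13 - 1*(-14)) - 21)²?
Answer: 7177041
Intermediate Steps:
((6 + 4)²*(13 - 1*(-14)) - 21)² = (10²*(13 + 14) - 21)² = (100*27 - 21)² = (2700 - 21)² = 2679² = 7177041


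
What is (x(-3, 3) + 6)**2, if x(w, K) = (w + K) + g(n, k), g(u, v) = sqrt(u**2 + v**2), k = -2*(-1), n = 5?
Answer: (6 + sqrt(29))**2 ≈ 129.62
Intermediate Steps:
k = 2
x(w, K) = K + w + sqrt(29) (x(w, K) = (w + K) + sqrt(5**2 + 2**2) = (K + w) + sqrt(25 + 4) = (K + w) + sqrt(29) = K + w + sqrt(29))
(x(-3, 3) + 6)**2 = ((3 - 3 + sqrt(29)) + 6)**2 = (sqrt(29) + 6)**2 = (6 + sqrt(29))**2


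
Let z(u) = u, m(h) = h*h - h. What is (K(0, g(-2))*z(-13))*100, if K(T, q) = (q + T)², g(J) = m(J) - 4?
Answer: -5200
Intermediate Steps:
m(h) = h² - h
g(J) = -4 + J*(-1 + J) (g(J) = J*(-1 + J) - 4 = -4 + J*(-1 + J))
K(T, q) = (T + q)²
(K(0, g(-2))*z(-13))*100 = ((0 + (-4 - 2*(-1 - 2)))²*(-13))*100 = ((0 + (-4 - 2*(-3)))²*(-13))*100 = ((0 + (-4 + 6))²*(-13))*100 = ((0 + 2)²*(-13))*100 = (2²*(-13))*100 = (4*(-13))*100 = -52*100 = -5200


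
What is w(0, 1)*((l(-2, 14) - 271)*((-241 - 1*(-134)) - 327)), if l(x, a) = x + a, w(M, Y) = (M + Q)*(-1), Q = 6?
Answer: -674436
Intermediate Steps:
w(M, Y) = -6 - M (w(M, Y) = (M + 6)*(-1) = (6 + M)*(-1) = -6 - M)
l(x, a) = a + x
w(0, 1)*((l(-2, 14) - 271)*((-241 - 1*(-134)) - 327)) = (-6 - 1*0)*(((14 - 2) - 271)*((-241 - 1*(-134)) - 327)) = (-6 + 0)*((12 - 271)*((-241 + 134) - 327)) = -(-1554)*(-107 - 327) = -(-1554)*(-434) = -6*112406 = -674436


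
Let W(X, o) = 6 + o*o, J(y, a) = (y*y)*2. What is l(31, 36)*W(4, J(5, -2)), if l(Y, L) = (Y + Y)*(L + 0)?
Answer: 5593392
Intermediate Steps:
J(y, a) = 2*y² (J(y, a) = y²*2 = 2*y²)
l(Y, L) = 2*L*Y (l(Y, L) = (2*Y)*L = 2*L*Y)
W(X, o) = 6 + o²
l(31, 36)*W(4, J(5, -2)) = (2*36*31)*(6 + (2*5²)²) = 2232*(6 + (2*25)²) = 2232*(6 + 50²) = 2232*(6 + 2500) = 2232*2506 = 5593392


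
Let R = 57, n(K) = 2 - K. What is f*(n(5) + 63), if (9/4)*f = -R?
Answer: -1520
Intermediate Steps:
f = -76/3 (f = 4*(-1*57)/9 = (4/9)*(-57) = -76/3 ≈ -25.333)
f*(n(5) + 63) = -76*((2 - 1*5) + 63)/3 = -76*((2 - 5) + 63)/3 = -76*(-3 + 63)/3 = -76/3*60 = -1520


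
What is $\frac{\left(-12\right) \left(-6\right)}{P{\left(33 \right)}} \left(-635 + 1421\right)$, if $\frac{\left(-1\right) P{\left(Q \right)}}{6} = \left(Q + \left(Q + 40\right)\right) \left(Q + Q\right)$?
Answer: $- \frac{786}{583} \approx -1.3482$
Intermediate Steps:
$P{\left(Q \right)} = - 12 Q \left(40 + 2 Q\right)$ ($P{\left(Q \right)} = - 6 \left(Q + \left(Q + 40\right)\right) \left(Q + Q\right) = - 6 \left(Q + \left(40 + Q\right)\right) 2 Q = - 6 \left(40 + 2 Q\right) 2 Q = - 6 \cdot 2 Q \left(40 + 2 Q\right) = - 12 Q \left(40 + 2 Q\right)$)
$\frac{\left(-12\right) \left(-6\right)}{P{\left(33 \right)}} \left(-635 + 1421\right) = \frac{\left(-12\right) \left(-6\right)}{\left(-24\right) 33 \left(20 + 33\right)} \left(-635 + 1421\right) = \frac{72}{\left(-24\right) 33 \cdot 53} \cdot 786 = \frac{72}{-41976} \cdot 786 = 72 \left(- \frac{1}{41976}\right) 786 = \left(- \frac{1}{583}\right) 786 = - \frac{786}{583}$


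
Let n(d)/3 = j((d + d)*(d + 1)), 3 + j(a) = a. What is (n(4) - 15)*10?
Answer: 960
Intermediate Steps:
j(a) = -3 + a
n(d) = -9 + 6*d*(1 + d) (n(d) = 3*(-3 + (d + d)*(d + 1)) = 3*(-3 + (2*d)*(1 + d)) = 3*(-3 + 2*d*(1 + d)) = -9 + 6*d*(1 + d))
(n(4) - 15)*10 = ((-9 + 6*4*(1 + 4)) - 15)*10 = ((-9 + 6*4*5) - 15)*10 = ((-9 + 120) - 15)*10 = (111 - 15)*10 = 96*10 = 960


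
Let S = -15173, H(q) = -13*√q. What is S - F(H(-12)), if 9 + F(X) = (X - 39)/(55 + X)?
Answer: -76623575/5053 + 2444*I*√3/5053 ≈ -15164.0 + 0.83775*I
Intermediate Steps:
F(X) = -9 + (-39 + X)/(55 + X) (F(X) = -9 + (X - 39)/(55 + X) = -9 + (-39 + X)/(55 + X))
S - F(H(-12)) = -15173 - 2*(-267 - (-52)*√(-12))/(55 - 26*I*√3) = -15173 - 2*(-267 - (-52)*2*I*√3)/(55 - 26*I*√3) = -15173 - 2*(-267 - (-104)*I*√3)/(55 - 26*I*√3) = -15173 - 2*(-267 + 104*I*√3)/(55 - 26*I*√3)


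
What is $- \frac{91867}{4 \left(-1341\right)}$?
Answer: $\frac{91867}{5364} \approx 17.127$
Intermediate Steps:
$- \frac{91867}{4 \left(-1341\right)} = - \frac{91867}{-5364} = \left(-91867\right) \left(- \frac{1}{5364}\right) = \frac{91867}{5364}$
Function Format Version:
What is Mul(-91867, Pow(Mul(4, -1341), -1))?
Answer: Rational(91867, 5364) ≈ 17.127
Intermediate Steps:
Mul(-91867, Pow(Mul(4, -1341), -1)) = Mul(-91867, Pow(-5364, -1)) = Mul(-91867, Rational(-1, 5364)) = Rational(91867, 5364)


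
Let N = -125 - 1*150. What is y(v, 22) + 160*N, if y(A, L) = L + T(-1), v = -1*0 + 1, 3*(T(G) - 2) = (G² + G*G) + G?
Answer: -131927/3 ≈ -43976.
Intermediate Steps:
T(G) = 2 + G/3 + 2*G²/3 (T(G) = 2 + ((G² + G*G) + G)/3 = 2 + ((G² + G²) + G)/3 = 2 + (2*G² + G)/3 = 2 + (G + 2*G²)/3 = 2 + (G/3 + 2*G²/3) = 2 + G/3 + 2*G²/3)
N = -275 (N = -125 - 150 = -275)
v = 1 (v = 0 + 1 = 1)
y(A, L) = 7/3 + L (y(A, L) = L + (2 + (⅓)*(-1) + (⅔)*(-1)²) = L + (2 - ⅓ + (⅔)*1) = L + (2 - ⅓ + ⅔) = L + 7/3 = 7/3 + L)
y(v, 22) + 160*N = (7/3 + 22) + 160*(-275) = 73/3 - 44000 = -131927/3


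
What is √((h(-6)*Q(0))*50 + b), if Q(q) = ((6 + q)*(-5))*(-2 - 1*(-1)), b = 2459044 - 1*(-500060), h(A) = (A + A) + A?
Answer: 2*√733026 ≈ 1712.3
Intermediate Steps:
h(A) = 3*A (h(A) = 2*A + A = 3*A)
b = 2959104 (b = 2459044 + 500060 = 2959104)
Q(q) = 30 + 5*q (Q(q) = (-30 - 5*q)*(-2 + 1) = (-30 - 5*q)*(-1) = 30 + 5*q)
√((h(-6)*Q(0))*50 + b) = √(((3*(-6))*(30 + 5*0))*50 + 2959104) = √(-18*(30 + 0)*50 + 2959104) = √(-18*30*50 + 2959104) = √(-540*50 + 2959104) = √(-27000 + 2959104) = √2932104 = 2*√733026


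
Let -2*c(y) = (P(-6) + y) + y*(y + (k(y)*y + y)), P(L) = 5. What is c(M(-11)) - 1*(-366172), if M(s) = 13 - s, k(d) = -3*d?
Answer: 772635/2 ≈ 3.8632e+5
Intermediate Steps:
c(y) = -5/2 - y/2 - y*(-3*y² + 2*y)/2 (c(y) = -((5 + y) + y*(y + ((-3*y)*y + y)))/2 = -((5 + y) + y*(y + (-3*y² + y)))/2 = -((5 + y) + y*(y + (y - 3*y²)))/2 = -((5 + y) + y*(-3*y² + 2*y))/2 = -(5 + y + y*(-3*y² + 2*y))/2 = -5/2 - y/2 - y*(-3*y² + 2*y)/2)
c(M(-11)) - 1*(-366172) = (-5/2 - (13 - 1*(-11))² - (13 - 1*(-11))/2 + 3*(13 - 1*(-11))³/2) - 1*(-366172) = (-5/2 - (13 + 11)² - (13 + 11)/2 + 3*(13 + 11)³/2) + 366172 = (-5/2 - 1*24² - ½*24 + (3/2)*24³) + 366172 = (-5/2 - 1*576 - 12 + (3/2)*13824) + 366172 = (-5/2 - 576 - 12 + 20736) + 366172 = 40291/2 + 366172 = 772635/2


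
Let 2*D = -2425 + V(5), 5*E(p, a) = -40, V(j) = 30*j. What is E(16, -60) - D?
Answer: 2259/2 ≈ 1129.5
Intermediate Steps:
E(p, a) = -8 (E(p, a) = (⅕)*(-40) = -8)
D = -2275/2 (D = (-2425 + 30*5)/2 = (-2425 + 150)/2 = (½)*(-2275) = -2275/2 ≈ -1137.5)
E(16, -60) - D = -8 - 1*(-2275/2) = -8 + 2275/2 = 2259/2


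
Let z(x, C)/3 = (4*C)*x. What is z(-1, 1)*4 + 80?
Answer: 32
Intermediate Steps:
z(x, C) = 12*C*x (z(x, C) = 3*((4*C)*x) = 3*(4*C*x) = 12*C*x)
z(-1, 1)*4 + 80 = (12*1*(-1))*4 + 80 = -12*4 + 80 = -48 + 80 = 32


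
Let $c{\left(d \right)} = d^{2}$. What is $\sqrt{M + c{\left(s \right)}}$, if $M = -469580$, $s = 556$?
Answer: $2 i \sqrt{40111} \approx 400.55 i$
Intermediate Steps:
$\sqrt{M + c{\left(s \right)}} = \sqrt{-469580 + 556^{2}} = \sqrt{-469580 + 309136} = \sqrt{-160444} = 2 i \sqrt{40111}$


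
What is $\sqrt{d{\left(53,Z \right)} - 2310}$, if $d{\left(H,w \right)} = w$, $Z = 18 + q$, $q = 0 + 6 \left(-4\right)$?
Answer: $2 i \sqrt{579} \approx 48.125 i$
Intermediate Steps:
$q = -24$ ($q = 0 - 24 = -24$)
$Z = -6$ ($Z = 18 - 24 = -6$)
$\sqrt{d{\left(53,Z \right)} - 2310} = \sqrt{-6 - 2310} = \sqrt{-2316} = 2 i \sqrt{579}$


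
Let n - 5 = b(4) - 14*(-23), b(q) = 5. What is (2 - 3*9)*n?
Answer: -8300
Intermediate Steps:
n = 332 (n = 5 + (5 - 14*(-23)) = 5 + (5 + 322) = 5 + 327 = 332)
(2 - 3*9)*n = (2 - 3*9)*332 = (2 - 27)*332 = -25*332 = -8300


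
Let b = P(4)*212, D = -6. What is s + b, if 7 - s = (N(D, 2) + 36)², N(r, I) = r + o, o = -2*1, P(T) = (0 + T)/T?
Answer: -565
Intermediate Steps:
P(T) = 1 (P(T) = T/T = 1)
o = -2
N(r, I) = -2 + r (N(r, I) = r - 2 = -2 + r)
b = 212 (b = 1*212 = 212)
s = -777 (s = 7 - ((-2 - 6) + 36)² = 7 - (-8 + 36)² = 7 - 1*28² = 7 - 1*784 = 7 - 784 = -777)
s + b = -777 + 212 = -565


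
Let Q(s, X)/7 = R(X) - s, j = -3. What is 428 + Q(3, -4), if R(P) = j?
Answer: 386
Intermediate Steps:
R(P) = -3
Q(s, X) = -21 - 7*s (Q(s, X) = 7*(-3 - s) = -21 - 7*s)
428 + Q(3, -4) = 428 + (-21 - 7*3) = 428 + (-21 - 21) = 428 - 42 = 386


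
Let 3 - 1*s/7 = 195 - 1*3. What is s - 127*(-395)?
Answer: 48842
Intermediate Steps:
s = -1323 (s = 21 - 7*(195 - 1*3) = 21 - 7*(195 - 3) = 21 - 7*192 = 21 - 1344 = -1323)
s - 127*(-395) = -1323 - 127*(-395) = -1323 + 50165 = 48842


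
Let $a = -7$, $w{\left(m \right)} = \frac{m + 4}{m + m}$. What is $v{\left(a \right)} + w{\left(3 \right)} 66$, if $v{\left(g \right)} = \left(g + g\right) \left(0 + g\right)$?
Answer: $175$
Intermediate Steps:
$w{\left(m \right)} = \frac{4 + m}{2 m}$
$v{\left(g \right)} = 2 g^{2}$ ($v{\left(g \right)} = 2 g g = 2 g^{2}$)
$v{\left(a \right)} + w{\left(3 \right)} 66 = 2 \left(-7\right)^{2} + \frac{4 + 3}{2 \cdot 3} \cdot 66 = 2 \cdot 49 + \frac{1}{2} \cdot \frac{1}{3} \cdot 7 \cdot 66 = 98 + \frac{7}{6} \cdot 66 = 98 + 77 = 175$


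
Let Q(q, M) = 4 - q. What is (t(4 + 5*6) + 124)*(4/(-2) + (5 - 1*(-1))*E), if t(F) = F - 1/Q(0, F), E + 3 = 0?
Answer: -3155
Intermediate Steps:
E = -3 (E = -3 + 0 = -3)
t(F) = -¼ + F (t(F) = F - 1/(4 - 1*0) = F - 1/(4 + 0) = F - 1/4 = F - 1*¼ = F - ¼ = -¼ + F)
(t(4 + 5*6) + 124)*(4/(-2) + (5 - 1*(-1))*E) = ((-¼ + (4 + 5*6)) + 124)*(4/(-2) + (5 - 1*(-1))*(-3)) = ((-¼ + (4 + 30)) + 124)*(4*(-½) + (5 + 1)*(-3)) = ((-¼ + 34) + 124)*(-2 + 6*(-3)) = (135/4 + 124)*(-2 - 18) = (631/4)*(-20) = -3155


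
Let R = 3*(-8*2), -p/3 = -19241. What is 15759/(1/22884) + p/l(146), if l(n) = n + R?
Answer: 35341695411/98 ≈ 3.6063e+8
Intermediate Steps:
p = 57723 (p = -3*(-19241) = 57723)
R = -48 (R = 3*(-16) = -48)
l(n) = -48 + n (l(n) = n - 48 = -48 + n)
15759/(1/22884) + p/l(146) = 15759/(1/22884) + 57723/(-48 + 146) = 15759/(1/22884) + 57723/98 = 15759*22884 + 57723*(1/98) = 360628956 + 57723/98 = 35341695411/98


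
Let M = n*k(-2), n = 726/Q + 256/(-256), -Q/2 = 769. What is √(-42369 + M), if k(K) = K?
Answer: I*√25053633193/769 ≈ 205.83*I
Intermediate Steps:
Q = -1538 (Q = -2*769 = -1538)
n = -1132/769 (n = 726/(-1538) + 256/(-256) = 726*(-1/1538) + 256*(-1/256) = -363/769 - 1 = -1132/769 ≈ -1.4720)
M = 2264/769 (M = -1132/769*(-2) = 2264/769 ≈ 2.9441)
√(-42369 + M) = √(-42369 + 2264/769) = √(-32579497/769) = I*√25053633193/769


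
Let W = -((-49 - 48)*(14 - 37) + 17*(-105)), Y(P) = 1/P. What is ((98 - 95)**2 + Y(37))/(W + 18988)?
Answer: 167/343027 ≈ 0.00048684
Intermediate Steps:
W = -446 (W = -(-97*(-23) - 1785) = -(2231 - 1785) = -1*446 = -446)
((98 - 95)**2 + Y(37))/(W + 18988) = ((98 - 95)**2 + 1/37)/(-446 + 18988) = (3**2 + 1/37)/18542 = (9 + 1/37)*(1/18542) = (334/37)*(1/18542) = 167/343027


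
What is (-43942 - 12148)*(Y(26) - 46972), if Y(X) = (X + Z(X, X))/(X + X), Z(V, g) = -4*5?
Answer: 34250489105/13 ≈ 2.6347e+9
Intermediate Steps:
Z(V, g) = -20
Y(X) = (-20 + X)/(2*X) (Y(X) = (X - 20)/(X + X) = (-20 + X)/((2*X)) = (-20 + X)*(1/(2*X)) = (-20 + X)/(2*X))
(-43942 - 12148)*(Y(26) - 46972) = (-43942 - 12148)*((½)*(-20 + 26)/26 - 46972) = -56090*((½)*(1/26)*6 - 46972) = -56090*(3/26 - 46972) = -56090*(-1221269/26) = 34250489105/13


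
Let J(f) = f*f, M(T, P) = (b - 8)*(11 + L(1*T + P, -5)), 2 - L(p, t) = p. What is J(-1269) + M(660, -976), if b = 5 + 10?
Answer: 1612664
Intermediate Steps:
L(p, t) = 2 - p
b = 15
M(T, P) = 91 - 7*P - 7*T (M(T, P) = (15 - 8)*(11 + (2 - (1*T + P))) = 7*(11 + (2 - (T + P))) = 7*(11 + (2 - (P + T))) = 7*(11 + (2 + (-P - T))) = 7*(11 + (2 - P - T)) = 7*(13 - P - T) = 91 - 7*P - 7*T)
J(f) = f²
J(-1269) + M(660, -976) = (-1269)² + (91 - 7*(-976) - 7*660) = 1610361 + (91 + 6832 - 4620) = 1610361 + 2303 = 1612664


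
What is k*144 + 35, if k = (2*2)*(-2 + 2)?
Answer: 35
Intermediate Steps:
k = 0 (k = 4*0 = 0)
k*144 + 35 = 0*144 + 35 = 0 + 35 = 35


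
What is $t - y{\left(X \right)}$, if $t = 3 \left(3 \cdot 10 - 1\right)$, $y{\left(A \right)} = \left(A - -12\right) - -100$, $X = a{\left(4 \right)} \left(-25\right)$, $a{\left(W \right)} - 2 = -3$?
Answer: $-50$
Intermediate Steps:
$a{\left(W \right)} = -1$ ($a{\left(W \right)} = 2 - 3 = -1$)
$X = 25$ ($X = \left(-1\right) \left(-25\right) = 25$)
$y{\left(A \right)} = 112 + A$ ($y{\left(A \right)} = \left(A + 12\right) + 100 = \left(12 + A\right) + 100 = 112 + A$)
$t = 87$ ($t = 3 \left(30 - 1\right) = 3 \cdot 29 = 87$)
$t - y{\left(X \right)} = 87 - \left(112 + 25\right) = 87 - 137 = -50$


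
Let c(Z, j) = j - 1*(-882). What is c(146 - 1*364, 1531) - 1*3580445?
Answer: -3578032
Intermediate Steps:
c(Z, j) = 882 + j (c(Z, j) = j + 882 = 882 + j)
c(146 - 1*364, 1531) - 1*3580445 = (882 + 1531) - 1*3580445 = 2413 - 3580445 = -3578032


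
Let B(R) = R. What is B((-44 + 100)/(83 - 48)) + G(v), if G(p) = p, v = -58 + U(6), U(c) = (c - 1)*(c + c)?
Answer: 18/5 ≈ 3.6000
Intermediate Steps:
U(c) = 2*c*(-1 + c) (U(c) = (-1 + c)*(2*c) = 2*c*(-1 + c))
v = 2 (v = -58 + 2*6*(-1 + 6) = -58 + 2*6*5 = -58 + 60 = 2)
B((-44 + 100)/(83 - 48)) + G(v) = (-44 + 100)/(83 - 48) + 2 = 56/35 + 2 = 56*(1/35) + 2 = 8/5 + 2 = 18/5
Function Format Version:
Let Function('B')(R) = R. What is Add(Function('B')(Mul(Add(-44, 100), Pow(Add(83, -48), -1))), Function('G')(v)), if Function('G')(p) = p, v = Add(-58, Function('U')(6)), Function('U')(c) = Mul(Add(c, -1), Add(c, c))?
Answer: Rational(18, 5) ≈ 3.6000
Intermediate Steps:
Function('U')(c) = Mul(2, c, Add(-1, c)) (Function('U')(c) = Mul(Add(-1, c), Mul(2, c)) = Mul(2, c, Add(-1, c)))
v = 2 (v = Add(-58, Mul(2, 6, Add(-1, 6))) = Add(-58, Mul(2, 6, 5)) = Add(-58, 60) = 2)
Add(Function('B')(Mul(Add(-44, 100), Pow(Add(83, -48), -1))), Function('G')(v)) = Add(Mul(Add(-44, 100), Pow(Add(83, -48), -1)), 2) = Add(Mul(56, Pow(35, -1)), 2) = Add(Mul(56, Rational(1, 35)), 2) = Add(Rational(8, 5), 2) = Rational(18, 5)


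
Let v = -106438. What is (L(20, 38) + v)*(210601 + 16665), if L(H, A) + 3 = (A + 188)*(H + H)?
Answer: -22135935666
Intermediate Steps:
L(H, A) = -3 + 2*H*(188 + A) (L(H, A) = -3 + (A + 188)*(H + H) = -3 + (188 + A)*(2*H) = -3 + 2*H*(188 + A))
(L(20, 38) + v)*(210601 + 16665) = ((-3 + 376*20 + 2*38*20) - 106438)*(210601 + 16665) = ((-3 + 7520 + 1520) - 106438)*227266 = (9037 - 106438)*227266 = -97401*227266 = -22135935666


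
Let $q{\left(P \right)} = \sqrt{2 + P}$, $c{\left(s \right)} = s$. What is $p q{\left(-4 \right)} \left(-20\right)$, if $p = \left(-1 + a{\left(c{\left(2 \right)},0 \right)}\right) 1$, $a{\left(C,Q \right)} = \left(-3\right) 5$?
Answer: $320 i \sqrt{2} \approx 452.55 i$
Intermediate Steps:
$a{\left(C,Q \right)} = -15$
$p = -16$ ($p = \left(-1 - 15\right) 1 = \left(-16\right) 1 = -16$)
$p q{\left(-4 \right)} \left(-20\right) = - 16 \sqrt{2 - 4} \left(-20\right) = - 16 \sqrt{-2} \left(-20\right) = - 16 i \sqrt{2} \left(-20\right) = 320 i \sqrt{2}$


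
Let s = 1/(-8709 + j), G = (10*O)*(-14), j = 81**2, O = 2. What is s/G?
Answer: 1/601440 ≈ 1.6627e-6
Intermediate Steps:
j = 6561
G = -280 (G = (10*2)*(-14) = 20*(-14) = -280)
s = -1/2148 (s = 1/(-8709 + 6561) = 1/(-2148) = -1/2148 ≈ -0.00046555)
s/G = -1/2148/(-280) = -1/2148*(-1/280) = 1/601440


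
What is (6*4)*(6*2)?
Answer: 288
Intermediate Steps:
(6*4)*(6*2) = 24*12 = 288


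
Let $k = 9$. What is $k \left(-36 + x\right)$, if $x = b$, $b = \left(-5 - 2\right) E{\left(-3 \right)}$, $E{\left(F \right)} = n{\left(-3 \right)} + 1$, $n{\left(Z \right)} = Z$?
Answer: $-198$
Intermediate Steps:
$E{\left(F \right)} = -2$ ($E{\left(F \right)} = -3 + 1 = -2$)
$b = 14$ ($b = \left(-5 - 2\right) \left(-2\right) = \left(-7\right) \left(-2\right) = 14$)
$x = 14$
$k \left(-36 + x\right) = 9 \left(-36 + 14\right) = 9 \left(-22\right) = -198$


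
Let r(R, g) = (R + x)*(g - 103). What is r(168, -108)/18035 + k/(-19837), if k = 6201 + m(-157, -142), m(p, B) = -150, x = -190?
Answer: -17046431/357760295 ≈ -0.047648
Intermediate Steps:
r(R, g) = (-190 + R)*(-103 + g) (r(R, g) = (R - 190)*(g - 103) = (-190 + R)*(-103 + g))
k = 6051 (k = 6201 - 150 = 6051)
r(168, -108)/18035 + k/(-19837) = (19570 - 190*(-108) - 103*168 + 168*(-108))/18035 + 6051/(-19837) = (19570 + 20520 - 17304 - 18144)*(1/18035) + 6051*(-1/19837) = 4642*(1/18035) - 6051/19837 = 4642/18035 - 6051/19837 = -17046431/357760295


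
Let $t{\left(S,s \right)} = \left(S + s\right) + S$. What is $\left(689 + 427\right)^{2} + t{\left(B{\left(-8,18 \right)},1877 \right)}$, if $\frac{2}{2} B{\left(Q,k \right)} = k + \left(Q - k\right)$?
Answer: $1247317$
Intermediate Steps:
$B{\left(Q,k \right)} = Q$ ($B{\left(Q,k \right)} = k + \left(Q - k\right) = Q$)
$t{\left(S,s \right)} = s + 2 S$
$\left(689 + 427\right)^{2} + t{\left(B{\left(-8,18 \right)},1877 \right)} = \left(689 + 427\right)^{2} + \left(1877 + 2 \left(-8\right)\right) = 1116^{2} + \left(1877 - 16\right) = 1245456 + 1861 = 1247317$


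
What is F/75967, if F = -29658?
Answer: -29658/75967 ≈ -0.39041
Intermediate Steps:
F/75967 = -29658/75967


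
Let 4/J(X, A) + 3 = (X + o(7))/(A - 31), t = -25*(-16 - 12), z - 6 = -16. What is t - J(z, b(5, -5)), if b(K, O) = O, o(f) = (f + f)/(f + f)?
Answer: 7716/11 ≈ 701.45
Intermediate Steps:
z = -10 (z = 6 - 16 = -10)
t = 700 (t = -25*(-28) = 700)
o(f) = 1 (o(f) = (2*f)/((2*f)) = (2*f)*(1/(2*f)) = 1)
J(X, A) = 4/(-3 + (1 + X)/(-31 + A)) (J(X, A) = 4/(-3 + (X + 1)/(A - 31)) = 4/(-3 + (1 + X)/(-31 + A)))
t - J(z, b(5, -5)) = 700 - 4*(-31 - 5)/(94 - 10 - 3*(-5)) = 700 - 4*(-36)/(94 - 10 + 15) = 700 - 4*(-36)/99 = 700 - 1*(-16/11) = 700 + 16/11 = 7716/11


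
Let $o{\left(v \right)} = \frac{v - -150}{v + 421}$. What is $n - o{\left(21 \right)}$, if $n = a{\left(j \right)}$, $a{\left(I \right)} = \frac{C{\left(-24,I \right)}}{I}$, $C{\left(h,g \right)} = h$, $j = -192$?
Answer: $- \frac{463}{1768} \approx -0.26188$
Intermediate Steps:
$o{\left(v \right)} = \frac{150 + v}{421 + v}$ ($o{\left(v \right)} = \frac{v + 150}{421 + v} = \frac{150 + v}{421 + v}$)
$a{\left(I \right)} = - \frac{24}{I}$
$n = \frac{1}{8}$ ($n = - \frac{24}{-192} = \left(-24\right) \left(- \frac{1}{192}\right) = \frac{1}{8} \approx 0.125$)
$n - o{\left(21 \right)} = \frac{1}{8} - \frac{150 + 21}{421 + 21} = \frac{1}{8} - \frac{1}{442} \cdot 171 = \frac{1}{8} - \frac{171}{442} = - \frac{463}{1768}$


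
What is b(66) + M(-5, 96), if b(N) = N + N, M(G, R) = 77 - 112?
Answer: 97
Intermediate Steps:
M(G, R) = -35
b(N) = 2*N
b(66) + M(-5, 96) = 2*66 - 35 = 132 - 35 = 97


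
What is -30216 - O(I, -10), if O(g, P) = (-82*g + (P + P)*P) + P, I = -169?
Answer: -44264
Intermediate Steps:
O(g, P) = P - 82*g + 2*P² (O(g, P) = (-82*g + (2*P)*P) + P = (-82*g + 2*P²) + P = P - 82*g + 2*P²)
-30216 - O(I, -10) = -30216 - (-10 - 82*(-169) + 2*(-10)²) = -30216 - (-10 + 13858 + 2*100) = -30216 - (-10 + 13858 + 200) = -30216 - 1*14048 = -30216 - 14048 = -44264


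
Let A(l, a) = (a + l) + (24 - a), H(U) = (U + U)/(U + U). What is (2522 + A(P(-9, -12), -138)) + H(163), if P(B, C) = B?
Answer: 2538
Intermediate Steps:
H(U) = 1 (H(U) = (2*U)/((2*U)) = (2*U)*(1/(2*U)) = 1)
A(l, a) = 24 + l
(2522 + A(P(-9, -12), -138)) + H(163) = (2522 + (24 - 9)) + 1 = (2522 + 15) + 1 = 2537 + 1 = 2538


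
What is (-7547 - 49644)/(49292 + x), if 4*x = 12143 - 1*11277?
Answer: -114382/99017 ≈ -1.1552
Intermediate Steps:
x = 433/2 (x = (12143 - 1*11277)/4 = (12143 - 11277)/4 = (¼)*866 = 433/2 ≈ 216.50)
(-7547 - 49644)/(49292 + x) = (-7547 - 49644)/(49292 + 433/2) = -57191/99017/2 = -57191*2/99017 = -114382/99017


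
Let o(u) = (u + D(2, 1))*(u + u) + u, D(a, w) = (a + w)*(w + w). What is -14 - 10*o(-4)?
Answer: 186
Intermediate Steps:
D(a, w) = 2*w*(a + w) (D(a, w) = (a + w)*(2*w) = 2*w*(a + w))
o(u) = u + 2*u*(6 + u) (o(u) = (u + 2*1*(2 + 1))*(u + u) + u = (u + 2*1*3)*(2*u) + u = (u + 6)*(2*u) + u = (6 + u)*(2*u) + u = 2*u*(6 + u) + u = u + 2*u*(6 + u))
-14 - 10*o(-4) = -14 - (-40)*(13 + 2*(-4)) = -14 - (-40)*(13 - 8) = -14 - (-40)*5 = -14 - 10*(-20) = -14 + 200 = 186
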